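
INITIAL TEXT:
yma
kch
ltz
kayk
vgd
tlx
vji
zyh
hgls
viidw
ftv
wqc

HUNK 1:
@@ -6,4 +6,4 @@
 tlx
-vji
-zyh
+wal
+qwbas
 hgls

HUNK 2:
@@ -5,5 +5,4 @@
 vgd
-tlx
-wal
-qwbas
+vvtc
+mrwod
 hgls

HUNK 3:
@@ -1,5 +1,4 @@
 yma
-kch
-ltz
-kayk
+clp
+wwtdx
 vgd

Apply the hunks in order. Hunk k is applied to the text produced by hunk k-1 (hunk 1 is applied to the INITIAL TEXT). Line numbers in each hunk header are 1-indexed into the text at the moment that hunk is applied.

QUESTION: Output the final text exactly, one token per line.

Hunk 1: at line 6 remove [vji,zyh] add [wal,qwbas] -> 12 lines: yma kch ltz kayk vgd tlx wal qwbas hgls viidw ftv wqc
Hunk 2: at line 5 remove [tlx,wal,qwbas] add [vvtc,mrwod] -> 11 lines: yma kch ltz kayk vgd vvtc mrwod hgls viidw ftv wqc
Hunk 3: at line 1 remove [kch,ltz,kayk] add [clp,wwtdx] -> 10 lines: yma clp wwtdx vgd vvtc mrwod hgls viidw ftv wqc

Answer: yma
clp
wwtdx
vgd
vvtc
mrwod
hgls
viidw
ftv
wqc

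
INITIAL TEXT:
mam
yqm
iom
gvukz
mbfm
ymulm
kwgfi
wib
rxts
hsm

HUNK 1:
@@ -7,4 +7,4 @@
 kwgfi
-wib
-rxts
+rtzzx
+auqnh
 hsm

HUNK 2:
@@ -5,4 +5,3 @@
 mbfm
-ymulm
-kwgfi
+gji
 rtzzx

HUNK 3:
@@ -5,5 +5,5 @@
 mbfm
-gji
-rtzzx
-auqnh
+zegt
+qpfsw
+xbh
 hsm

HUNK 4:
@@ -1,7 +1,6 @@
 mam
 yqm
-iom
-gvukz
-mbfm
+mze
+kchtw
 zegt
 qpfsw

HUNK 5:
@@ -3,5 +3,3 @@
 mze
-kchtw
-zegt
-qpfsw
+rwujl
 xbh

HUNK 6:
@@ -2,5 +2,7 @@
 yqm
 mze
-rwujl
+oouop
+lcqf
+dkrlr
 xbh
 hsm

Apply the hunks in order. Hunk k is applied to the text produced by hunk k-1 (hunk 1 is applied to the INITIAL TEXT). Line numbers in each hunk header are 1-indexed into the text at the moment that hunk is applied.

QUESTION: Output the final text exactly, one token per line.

Answer: mam
yqm
mze
oouop
lcqf
dkrlr
xbh
hsm

Derivation:
Hunk 1: at line 7 remove [wib,rxts] add [rtzzx,auqnh] -> 10 lines: mam yqm iom gvukz mbfm ymulm kwgfi rtzzx auqnh hsm
Hunk 2: at line 5 remove [ymulm,kwgfi] add [gji] -> 9 lines: mam yqm iom gvukz mbfm gji rtzzx auqnh hsm
Hunk 3: at line 5 remove [gji,rtzzx,auqnh] add [zegt,qpfsw,xbh] -> 9 lines: mam yqm iom gvukz mbfm zegt qpfsw xbh hsm
Hunk 4: at line 1 remove [iom,gvukz,mbfm] add [mze,kchtw] -> 8 lines: mam yqm mze kchtw zegt qpfsw xbh hsm
Hunk 5: at line 3 remove [kchtw,zegt,qpfsw] add [rwujl] -> 6 lines: mam yqm mze rwujl xbh hsm
Hunk 6: at line 2 remove [rwujl] add [oouop,lcqf,dkrlr] -> 8 lines: mam yqm mze oouop lcqf dkrlr xbh hsm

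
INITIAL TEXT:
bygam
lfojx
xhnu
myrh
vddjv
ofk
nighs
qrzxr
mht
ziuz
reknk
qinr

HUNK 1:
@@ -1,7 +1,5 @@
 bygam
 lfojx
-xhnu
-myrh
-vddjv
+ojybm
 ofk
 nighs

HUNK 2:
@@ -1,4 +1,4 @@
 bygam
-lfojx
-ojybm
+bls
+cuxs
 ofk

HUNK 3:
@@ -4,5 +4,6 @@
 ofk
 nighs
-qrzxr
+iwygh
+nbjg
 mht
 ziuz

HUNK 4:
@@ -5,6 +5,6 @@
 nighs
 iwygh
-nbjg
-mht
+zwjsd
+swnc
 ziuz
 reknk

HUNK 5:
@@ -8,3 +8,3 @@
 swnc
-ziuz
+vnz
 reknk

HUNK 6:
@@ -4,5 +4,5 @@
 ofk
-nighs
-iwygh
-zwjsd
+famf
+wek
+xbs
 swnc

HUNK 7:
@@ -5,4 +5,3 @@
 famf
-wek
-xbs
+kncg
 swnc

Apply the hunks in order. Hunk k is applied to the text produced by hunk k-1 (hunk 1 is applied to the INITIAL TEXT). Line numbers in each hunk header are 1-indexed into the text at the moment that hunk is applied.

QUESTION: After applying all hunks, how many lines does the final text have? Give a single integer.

Hunk 1: at line 1 remove [xhnu,myrh,vddjv] add [ojybm] -> 10 lines: bygam lfojx ojybm ofk nighs qrzxr mht ziuz reknk qinr
Hunk 2: at line 1 remove [lfojx,ojybm] add [bls,cuxs] -> 10 lines: bygam bls cuxs ofk nighs qrzxr mht ziuz reknk qinr
Hunk 3: at line 4 remove [qrzxr] add [iwygh,nbjg] -> 11 lines: bygam bls cuxs ofk nighs iwygh nbjg mht ziuz reknk qinr
Hunk 4: at line 5 remove [nbjg,mht] add [zwjsd,swnc] -> 11 lines: bygam bls cuxs ofk nighs iwygh zwjsd swnc ziuz reknk qinr
Hunk 5: at line 8 remove [ziuz] add [vnz] -> 11 lines: bygam bls cuxs ofk nighs iwygh zwjsd swnc vnz reknk qinr
Hunk 6: at line 4 remove [nighs,iwygh,zwjsd] add [famf,wek,xbs] -> 11 lines: bygam bls cuxs ofk famf wek xbs swnc vnz reknk qinr
Hunk 7: at line 5 remove [wek,xbs] add [kncg] -> 10 lines: bygam bls cuxs ofk famf kncg swnc vnz reknk qinr
Final line count: 10

Answer: 10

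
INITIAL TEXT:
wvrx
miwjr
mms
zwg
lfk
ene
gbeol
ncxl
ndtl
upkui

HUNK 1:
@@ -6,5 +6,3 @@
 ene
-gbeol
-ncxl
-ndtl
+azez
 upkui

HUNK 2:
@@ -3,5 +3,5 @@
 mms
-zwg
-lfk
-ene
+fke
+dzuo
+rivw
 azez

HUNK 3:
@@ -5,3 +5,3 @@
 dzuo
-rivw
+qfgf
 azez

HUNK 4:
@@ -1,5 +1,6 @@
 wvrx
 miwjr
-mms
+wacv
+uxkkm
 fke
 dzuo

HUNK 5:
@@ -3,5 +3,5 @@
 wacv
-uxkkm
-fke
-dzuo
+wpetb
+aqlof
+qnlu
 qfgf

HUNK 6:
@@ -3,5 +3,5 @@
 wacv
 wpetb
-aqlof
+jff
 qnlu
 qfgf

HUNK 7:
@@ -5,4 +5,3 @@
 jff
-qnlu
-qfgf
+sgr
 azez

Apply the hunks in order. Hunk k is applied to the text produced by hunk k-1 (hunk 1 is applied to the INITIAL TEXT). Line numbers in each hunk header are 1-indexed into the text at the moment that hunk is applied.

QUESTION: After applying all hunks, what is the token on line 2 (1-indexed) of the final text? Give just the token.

Answer: miwjr

Derivation:
Hunk 1: at line 6 remove [gbeol,ncxl,ndtl] add [azez] -> 8 lines: wvrx miwjr mms zwg lfk ene azez upkui
Hunk 2: at line 3 remove [zwg,lfk,ene] add [fke,dzuo,rivw] -> 8 lines: wvrx miwjr mms fke dzuo rivw azez upkui
Hunk 3: at line 5 remove [rivw] add [qfgf] -> 8 lines: wvrx miwjr mms fke dzuo qfgf azez upkui
Hunk 4: at line 1 remove [mms] add [wacv,uxkkm] -> 9 lines: wvrx miwjr wacv uxkkm fke dzuo qfgf azez upkui
Hunk 5: at line 3 remove [uxkkm,fke,dzuo] add [wpetb,aqlof,qnlu] -> 9 lines: wvrx miwjr wacv wpetb aqlof qnlu qfgf azez upkui
Hunk 6: at line 3 remove [aqlof] add [jff] -> 9 lines: wvrx miwjr wacv wpetb jff qnlu qfgf azez upkui
Hunk 7: at line 5 remove [qnlu,qfgf] add [sgr] -> 8 lines: wvrx miwjr wacv wpetb jff sgr azez upkui
Final line 2: miwjr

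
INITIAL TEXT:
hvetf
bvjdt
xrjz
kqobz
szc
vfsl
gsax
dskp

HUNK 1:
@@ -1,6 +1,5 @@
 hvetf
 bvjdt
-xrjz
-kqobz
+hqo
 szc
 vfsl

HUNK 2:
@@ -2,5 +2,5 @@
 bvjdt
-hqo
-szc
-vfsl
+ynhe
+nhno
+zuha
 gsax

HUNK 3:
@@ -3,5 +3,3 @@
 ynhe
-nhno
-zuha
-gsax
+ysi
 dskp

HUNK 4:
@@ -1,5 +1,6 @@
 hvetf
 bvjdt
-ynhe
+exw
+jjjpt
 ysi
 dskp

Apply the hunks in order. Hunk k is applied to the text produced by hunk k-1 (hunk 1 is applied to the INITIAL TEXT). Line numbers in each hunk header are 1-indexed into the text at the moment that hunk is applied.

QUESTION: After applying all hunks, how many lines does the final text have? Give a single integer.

Answer: 6

Derivation:
Hunk 1: at line 1 remove [xrjz,kqobz] add [hqo] -> 7 lines: hvetf bvjdt hqo szc vfsl gsax dskp
Hunk 2: at line 2 remove [hqo,szc,vfsl] add [ynhe,nhno,zuha] -> 7 lines: hvetf bvjdt ynhe nhno zuha gsax dskp
Hunk 3: at line 3 remove [nhno,zuha,gsax] add [ysi] -> 5 lines: hvetf bvjdt ynhe ysi dskp
Hunk 4: at line 1 remove [ynhe] add [exw,jjjpt] -> 6 lines: hvetf bvjdt exw jjjpt ysi dskp
Final line count: 6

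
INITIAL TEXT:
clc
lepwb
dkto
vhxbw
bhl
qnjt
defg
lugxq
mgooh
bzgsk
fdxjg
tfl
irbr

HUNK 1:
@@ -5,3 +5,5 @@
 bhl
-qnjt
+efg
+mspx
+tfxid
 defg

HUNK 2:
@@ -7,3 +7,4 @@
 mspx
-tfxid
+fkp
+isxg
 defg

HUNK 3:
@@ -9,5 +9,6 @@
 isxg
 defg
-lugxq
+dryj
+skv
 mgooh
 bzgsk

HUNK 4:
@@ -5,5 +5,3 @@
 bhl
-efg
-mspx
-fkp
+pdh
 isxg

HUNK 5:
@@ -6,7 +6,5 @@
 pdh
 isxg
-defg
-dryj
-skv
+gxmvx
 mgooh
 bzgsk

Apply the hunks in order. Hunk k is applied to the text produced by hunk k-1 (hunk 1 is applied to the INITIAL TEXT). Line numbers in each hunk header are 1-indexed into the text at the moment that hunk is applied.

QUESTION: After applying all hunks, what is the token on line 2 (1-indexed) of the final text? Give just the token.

Hunk 1: at line 5 remove [qnjt] add [efg,mspx,tfxid] -> 15 lines: clc lepwb dkto vhxbw bhl efg mspx tfxid defg lugxq mgooh bzgsk fdxjg tfl irbr
Hunk 2: at line 7 remove [tfxid] add [fkp,isxg] -> 16 lines: clc lepwb dkto vhxbw bhl efg mspx fkp isxg defg lugxq mgooh bzgsk fdxjg tfl irbr
Hunk 3: at line 9 remove [lugxq] add [dryj,skv] -> 17 lines: clc lepwb dkto vhxbw bhl efg mspx fkp isxg defg dryj skv mgooh bzgsk fdxjg tfl irbr
Hunk 4: at line 5 remove [efg,mspx,fkp] add [pdh] -> 15 lines: clc lepwb dkto vhxbw bhl pdh isxg defg dryj skv mgooh bzgsk fdxjg tfl irbr
Hunk 5: at line 6 remove [defg,dryj,skv] add [gxmvx] -> 13 lines: clc lepwb dkto vhxbw bhl pdh isxg gxmvx mgooh bzgsk fdxjg tfl irbr
Final line 2: lepwb

Answer: lepwb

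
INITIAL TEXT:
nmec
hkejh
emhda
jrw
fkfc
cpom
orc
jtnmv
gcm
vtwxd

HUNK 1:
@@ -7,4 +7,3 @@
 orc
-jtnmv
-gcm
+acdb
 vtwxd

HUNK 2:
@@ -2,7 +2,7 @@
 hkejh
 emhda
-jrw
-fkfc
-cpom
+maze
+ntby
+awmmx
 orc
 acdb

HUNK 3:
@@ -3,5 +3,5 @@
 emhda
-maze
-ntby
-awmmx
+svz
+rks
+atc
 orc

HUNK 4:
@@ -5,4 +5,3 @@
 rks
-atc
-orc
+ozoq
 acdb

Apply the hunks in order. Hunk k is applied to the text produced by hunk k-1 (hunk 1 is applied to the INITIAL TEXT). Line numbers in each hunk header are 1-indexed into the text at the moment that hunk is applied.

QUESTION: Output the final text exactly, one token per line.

Answer: nmec
hkejh
emhda
svz
rks
ozoq
acdb
vtwxd

Derivation:
Hunk 1: at line 7 remove [jtnmv,gcm] add [acdb] -> 9 lines: nmec hkejh emhda jrw fkfc cpom orc acdb vtwxd
Hunk 2: at line 2 remove [jrw,fkfc,cpom] add [maze,ntby,awmmx] -> 9 lines: nmec hkejh emhda maze ntby awmmx orc acdb vtwxd
Hunk 3: at line 3 remove [maze,ntby,awmmx] add [svz,rks,atc] -> 9 lines: nmec hkejh emhda svz rks atc orc acdb vtwxd
Hunk 4: at line 5 remove [atc,orc] add [ozoq] -> 8 lines: nmec hkejh emhda svz rks ozoq acdb vtwxd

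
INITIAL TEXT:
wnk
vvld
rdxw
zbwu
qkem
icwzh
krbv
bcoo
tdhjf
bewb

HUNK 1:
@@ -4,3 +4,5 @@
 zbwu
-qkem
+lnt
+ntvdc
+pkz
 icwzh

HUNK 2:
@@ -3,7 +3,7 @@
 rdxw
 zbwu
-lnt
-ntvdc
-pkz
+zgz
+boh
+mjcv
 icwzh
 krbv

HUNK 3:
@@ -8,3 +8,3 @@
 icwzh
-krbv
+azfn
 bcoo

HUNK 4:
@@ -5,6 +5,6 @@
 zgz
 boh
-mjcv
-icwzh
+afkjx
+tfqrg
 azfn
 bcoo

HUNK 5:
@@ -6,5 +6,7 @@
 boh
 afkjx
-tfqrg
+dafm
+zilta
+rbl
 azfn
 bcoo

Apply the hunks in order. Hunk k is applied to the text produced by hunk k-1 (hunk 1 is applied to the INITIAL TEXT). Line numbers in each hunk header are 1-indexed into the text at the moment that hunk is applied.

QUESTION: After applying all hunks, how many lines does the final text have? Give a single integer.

Answer: 14

Derivation:
Hunk 1: at line 4 remove [qkem] add [lnt,ntvdc,pkz] -> 12 lines: wnk vvld rdxw zbwu lnt ntvdc pkz icwzh krbv bcoo tdhjf bewb
Hunk 2: at line 3 remove [lnt,ntvdc,pkz] add [zgz,boh,mjcv] -> 12 lines: wnk vvld rdxw zbwu zgz boh mjcv icwzh krbv bcoo tdhjf bewb
Hunk 3: at line 8 remove [krbv] add [azfn] -> 12 lines: wnk vvld rdxw zbwu zgz boh mjcv icwzh azfn bcoo tdhjf bewb
Hunk 4: at line 5 remove [mjcv,icwzh] add [afkjx,tfqrg] -> 12 lines: wnk vvld rdxw zbwu zgz boh afkjx tfqrg azfn bcoo tdhjf bewb
Hunk 5: at line 6 remove [tfqrg] add [dafm,zilta,rbl] -> 14 lines: wnk vvld rdxw zbwu zgz boh afkjx dafm zilta rbl azfn bcoo tdhjf bewb
Final line count: 14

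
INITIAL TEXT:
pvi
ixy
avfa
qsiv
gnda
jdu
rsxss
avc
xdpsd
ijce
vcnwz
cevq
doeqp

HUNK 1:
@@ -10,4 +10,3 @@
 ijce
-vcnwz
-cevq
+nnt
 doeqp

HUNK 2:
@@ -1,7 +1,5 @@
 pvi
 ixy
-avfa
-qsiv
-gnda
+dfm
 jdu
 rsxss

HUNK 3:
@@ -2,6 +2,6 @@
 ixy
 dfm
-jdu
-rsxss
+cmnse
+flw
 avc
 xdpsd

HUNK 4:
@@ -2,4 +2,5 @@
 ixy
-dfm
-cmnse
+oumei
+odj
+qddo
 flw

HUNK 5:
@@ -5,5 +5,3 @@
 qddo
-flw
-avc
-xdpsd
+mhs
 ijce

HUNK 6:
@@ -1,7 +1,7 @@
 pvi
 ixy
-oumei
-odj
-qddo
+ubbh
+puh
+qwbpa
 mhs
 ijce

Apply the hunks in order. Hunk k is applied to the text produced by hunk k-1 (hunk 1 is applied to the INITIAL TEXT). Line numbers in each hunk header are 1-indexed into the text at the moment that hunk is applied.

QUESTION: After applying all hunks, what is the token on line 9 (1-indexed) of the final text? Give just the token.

Answer: doeqp

Derivation:
Hunk 1: at line 10 remove [vcnwz,cevq] add [nnt] -> 12 lines: pvi ixy avfa qsiv gnda jdu rsxss avc xdpsd ijce nnt doeqp
Hunk 2: at line 1 remove [avfa,qsiv,gnda] add [dfm] -> 10 lines: pvi ixy dfm jdu rsxss avc xdpsd ijce nnt doeqp
Hunk 3: at line 2 remove [jdu,rsxss] add [cmnse,flw] -> 10 lines: pvi ixy dfm cmnse flw avc xdpsd ijce nnt doeqp
Hunk 4: at line 2 remove [dfm,cmnse] add [oumei,odj,qddo] -> 11 lines: pvi ixy oumei odj qddo flw avc xdpsd ijce nnt doeqp
Hunk 5: at line 5 remove [flw,avc,xdpsd] add [mhs] -> 9 lines: pvi ixy oumei odj qddo mhs ijce nnt doeqp
Hunk 6: at line 1 remove [oumei,odj,qddo] add [ubbh,puh,qwbpa] -> 9 lines: pvi ixy ubbh puh qwbpa mhs ijce nnt doeqp
Final line 9: doeqp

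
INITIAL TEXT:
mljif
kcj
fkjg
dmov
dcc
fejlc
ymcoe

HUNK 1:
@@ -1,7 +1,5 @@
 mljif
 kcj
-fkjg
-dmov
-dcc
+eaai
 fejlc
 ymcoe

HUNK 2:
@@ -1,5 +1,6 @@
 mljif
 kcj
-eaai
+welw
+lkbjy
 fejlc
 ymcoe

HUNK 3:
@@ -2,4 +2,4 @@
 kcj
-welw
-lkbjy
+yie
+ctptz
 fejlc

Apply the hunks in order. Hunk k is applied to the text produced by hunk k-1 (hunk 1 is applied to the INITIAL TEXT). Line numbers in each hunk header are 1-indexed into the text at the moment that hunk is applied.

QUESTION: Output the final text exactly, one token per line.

Hunk 1: at line 1 remove [fkjg,dmov,dcc] add [eaai] -> 5 lines: mljif kcj eaai fejlc ymcoe
Hunk 2: at line 1 remove [eaai] add [welw,lkbjy] -> 6 lines: mljif kcj welw lkbjy fejlc ymcoe
Hunk 3: at line 2 remove [welw,lkbjy] add [yie,ctptz] -> 6 lines: mljif kcj yie ctptz fejlc ymcoe

Answer: mljif
kcj
yie
ctptz
fejlc
ymcoe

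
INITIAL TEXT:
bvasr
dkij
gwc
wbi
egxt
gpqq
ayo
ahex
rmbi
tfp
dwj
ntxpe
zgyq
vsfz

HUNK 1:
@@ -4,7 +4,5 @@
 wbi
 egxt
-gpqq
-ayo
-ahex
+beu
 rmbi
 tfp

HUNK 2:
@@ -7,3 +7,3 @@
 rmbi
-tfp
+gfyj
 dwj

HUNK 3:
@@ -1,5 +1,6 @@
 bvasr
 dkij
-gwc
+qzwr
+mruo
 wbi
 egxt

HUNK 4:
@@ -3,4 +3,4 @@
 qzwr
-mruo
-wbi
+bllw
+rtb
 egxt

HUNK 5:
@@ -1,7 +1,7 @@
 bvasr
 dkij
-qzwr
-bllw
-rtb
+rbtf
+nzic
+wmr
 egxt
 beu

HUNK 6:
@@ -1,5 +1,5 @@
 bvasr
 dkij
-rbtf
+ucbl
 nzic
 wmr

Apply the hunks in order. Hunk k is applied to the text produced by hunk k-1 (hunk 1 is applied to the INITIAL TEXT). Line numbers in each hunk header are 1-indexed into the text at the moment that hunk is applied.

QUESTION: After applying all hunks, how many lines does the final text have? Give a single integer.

Hunk 1: at line 4 remove [gpqq,ayo,ahex] add [beu] -> 12 lines: bvasr dkij gwc wbi egxt beu rmbi tfp dwj ntxpe zgyq vsfz
Hunk 2: at line 7 remove [tfp] add [gfyj] -> 12 lines: bvasr dkij gwc wbi egxt beu rmbi gfyj dwj ntxpe zgyq vsfz
Hunk 3: at line 1 remove [gwc] add [qzwr,mruo] -> 13 lines: bvasr dkij qzwr mruo wbi egxt beu rmbi gfyj dwj ntxpe zgyq vsfz
Hunk 4: at line 3 remove [mruo,wbi] add [bllw,rtb] -> 13 lines: bvasr dkij qzwr bllw rtb egxt beu rmbi gfyj dwj ntxpe zgyq vsfz
Hunk 5: at line 1 remove [qzwr,bllw,rtb] add [rbtf,nzic,wmr] -> 13 lines: bvasr dkij rbtf nzic wmr egxt beu rmbi gfyj dwj ntxpe zgyq vsfz
Hunk 6: at line 1 remove [rbtf] add [ucbl] -> 13 lines: bvasr dkij ucbl nzic wmr egxt beu rmbi gfyj dwj ntxpe zgyq vsfz
Final line count: 13

Answer: 13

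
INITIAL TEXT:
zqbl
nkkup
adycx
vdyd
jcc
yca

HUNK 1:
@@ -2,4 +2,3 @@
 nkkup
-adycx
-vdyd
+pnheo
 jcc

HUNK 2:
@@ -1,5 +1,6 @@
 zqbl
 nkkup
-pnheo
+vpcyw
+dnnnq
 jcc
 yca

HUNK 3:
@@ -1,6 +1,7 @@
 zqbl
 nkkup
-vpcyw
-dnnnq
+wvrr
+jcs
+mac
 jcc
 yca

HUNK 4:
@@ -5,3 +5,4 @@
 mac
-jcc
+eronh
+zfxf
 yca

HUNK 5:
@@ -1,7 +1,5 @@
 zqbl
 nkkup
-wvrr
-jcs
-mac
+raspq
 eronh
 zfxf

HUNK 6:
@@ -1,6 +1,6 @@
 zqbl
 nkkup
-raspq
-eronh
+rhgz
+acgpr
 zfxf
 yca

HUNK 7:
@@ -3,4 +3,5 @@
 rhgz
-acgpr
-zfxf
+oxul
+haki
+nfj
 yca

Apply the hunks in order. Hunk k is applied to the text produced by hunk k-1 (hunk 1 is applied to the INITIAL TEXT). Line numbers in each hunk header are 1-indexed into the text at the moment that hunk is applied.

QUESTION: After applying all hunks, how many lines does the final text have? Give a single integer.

Hunk 1: at line 2 remove [adycx,vdyd] add [pnheo] -> 5 lines: zqbl nkkup pnheo jcc yca
Hunk 2: at line 1 remove [pnheo] add [vpcyw,dnnnq] -> 6 lines: zqbl nkkup vpcyw dnnnq jcc yca
Hunk 3: at line 1 remove [vpcyw,dnnnq] add [wvrr,jcs,mac] -> 7 lines: zqbl nkkup wvrr jcs mac jcc yca
Hunk 4: at line 5 remove [jcc] add [eronh,zfxf] -> 8 lines: zqbl nkkup wvrr jcs mac eronh zfxf yca
Hunk 5: at line 1 remove [wvrr,jcs,mac] add [raspq] -> 6 lines: zqbl nkkup raspq eronh zfxf yca
Hunk 6: at line 1 remove [raspq,eronh] add [rhgz,acgpr] -> 6 lines: zqbl nkkup rhgz acgpr zfxf yca
Hunk 7: at line 3 remove [acgpr,zfxf] add [oxul,haki,nfj] -> 7 lines: zqbl nkkup rhgz oxul haki nfj yca
Final line count: 7

Answer: 7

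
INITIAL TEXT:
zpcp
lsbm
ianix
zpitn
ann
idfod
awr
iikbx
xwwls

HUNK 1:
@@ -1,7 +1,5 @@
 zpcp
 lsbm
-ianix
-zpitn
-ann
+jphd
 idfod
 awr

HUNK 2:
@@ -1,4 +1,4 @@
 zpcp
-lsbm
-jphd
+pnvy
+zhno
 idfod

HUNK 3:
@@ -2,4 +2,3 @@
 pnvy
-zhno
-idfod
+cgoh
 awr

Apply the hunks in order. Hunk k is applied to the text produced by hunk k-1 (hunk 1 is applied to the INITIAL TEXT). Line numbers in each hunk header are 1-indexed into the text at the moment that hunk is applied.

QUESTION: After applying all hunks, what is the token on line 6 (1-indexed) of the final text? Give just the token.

Hunk 1: at line 1 remove [ianix,zpitn,ann] add [jphd] -> 7 lines: zpcp lsbm jphd idfod awr iikbx xwwls
Hunk 2: at line 1 remove [lsbm,jphd] add [pnvy,zhno] -> 7 lines: zpcp pnvy zhno idfod awr iikbx xwwls
Hunk 3: at line 2 remove [zhno,idfod] add [cgoh] -> 6 lines: zpcp pnvy cgoh awr iikbx xwwls
Final line 6: xwwls

Answer: xwwls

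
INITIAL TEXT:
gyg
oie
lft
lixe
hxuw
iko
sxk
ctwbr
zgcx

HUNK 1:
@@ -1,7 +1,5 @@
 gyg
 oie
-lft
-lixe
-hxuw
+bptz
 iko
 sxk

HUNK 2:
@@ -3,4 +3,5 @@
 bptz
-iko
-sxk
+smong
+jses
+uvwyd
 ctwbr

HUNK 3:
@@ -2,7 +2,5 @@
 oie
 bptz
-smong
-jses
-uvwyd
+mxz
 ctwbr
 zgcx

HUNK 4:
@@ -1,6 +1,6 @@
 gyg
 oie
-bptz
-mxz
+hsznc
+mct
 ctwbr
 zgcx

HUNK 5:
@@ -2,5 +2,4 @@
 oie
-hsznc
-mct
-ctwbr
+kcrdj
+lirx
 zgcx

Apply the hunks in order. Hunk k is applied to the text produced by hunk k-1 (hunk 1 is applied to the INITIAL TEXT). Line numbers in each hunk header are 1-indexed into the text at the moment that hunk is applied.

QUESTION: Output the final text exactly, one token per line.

Answer: gyg
oie
kcrdj
lirx
zgcx

Derivation:
Hunk 1: at line 1 remove [lft,lixe,hxuw] add [bptz] -> 7 lines: gyg oie bptz iko sxk ctwbr zgcx
Hunk 2: at line 3 remove [iko,sxk] add [smong,jses,uvwyd] -> 8 lines: gyg oie bptz smong jses uvwyd ctwbr zgcx
Hunk 3: at line 2 remove [smong,jses,uvwyd] add [mxz] -> 6 lines: gyg oie bptz mxz ctwbr zgcx
Hunk 4: at line 1 remove [bptz,mxz] add [hsznc,mct] -> 6 lines: gyg oie hsznc mct ctwbr zgcx
Hunk 5: at line 2 remove [hsznc,mct,ctwbr] add [kcrdj,lirx] -> 5 lines: gyg oie kcrdj lirx zgcx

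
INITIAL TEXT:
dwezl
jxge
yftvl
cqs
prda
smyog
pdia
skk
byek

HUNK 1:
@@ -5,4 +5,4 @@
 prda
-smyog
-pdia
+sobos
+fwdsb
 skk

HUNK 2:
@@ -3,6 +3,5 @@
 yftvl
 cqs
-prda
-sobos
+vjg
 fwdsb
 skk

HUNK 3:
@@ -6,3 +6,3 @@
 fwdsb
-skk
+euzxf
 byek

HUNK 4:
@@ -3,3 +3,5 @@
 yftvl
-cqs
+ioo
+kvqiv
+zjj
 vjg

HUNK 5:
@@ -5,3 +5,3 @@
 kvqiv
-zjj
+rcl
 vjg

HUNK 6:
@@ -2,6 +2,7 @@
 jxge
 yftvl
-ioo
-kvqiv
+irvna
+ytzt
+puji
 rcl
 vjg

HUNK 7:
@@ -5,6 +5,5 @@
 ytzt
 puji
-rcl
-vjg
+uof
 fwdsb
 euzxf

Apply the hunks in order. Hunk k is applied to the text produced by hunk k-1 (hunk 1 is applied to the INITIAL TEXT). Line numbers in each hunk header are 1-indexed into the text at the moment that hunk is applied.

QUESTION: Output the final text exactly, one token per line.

Hunk 1: at line 5 remove [smyog,pdia] add [sobos,fwdsb] -> 9 lines: dwezl jxge yftvl cqs prda sobos fwdsb skk byek
Hunk 2: at line 3 remove [prda,sobos] add [vjg] -> 8 lines: dwezl jxge yftvl cqs vjg fwdsb skk byek
Hunk 3: at line 6 remove [skk] add [euzxf] -> 8 lines: dwezl jxge yftvl cqs vjg fwdsb euzxf byek
Hunk 4: at line 3 remove [cqs] add [ioo,kvqiv,zjj] -> 10 lines: dwezl jxge yftvl ioo kvqiv zjj vjg fwdsb euzxf byek
Hunk 5: at line 5 remove [zjj] add [rcl] -> 10 lines: dwezl jxge yftvl ioo kvqiv rcl vjg fwdsb euzxf byek
Hunk 6: at line 2 remove [ioo,kvqiv] add [irvna,ytzt,puji] -> 11 lines: dwezl jxge yftvl irvna ytzt puji rcl vjg fwdsb euzxf byek
Hunk 7: at line 5 remove [rcl,vjg] add [uof] -> 10 lines: dwezl jxge yftvl irvna ytzt puji uof fwdsb euzxf byek

Answer: dwezl
jxge
yftvl
irvna
ytzt
puji
uof
fwdsb
euzxf
byek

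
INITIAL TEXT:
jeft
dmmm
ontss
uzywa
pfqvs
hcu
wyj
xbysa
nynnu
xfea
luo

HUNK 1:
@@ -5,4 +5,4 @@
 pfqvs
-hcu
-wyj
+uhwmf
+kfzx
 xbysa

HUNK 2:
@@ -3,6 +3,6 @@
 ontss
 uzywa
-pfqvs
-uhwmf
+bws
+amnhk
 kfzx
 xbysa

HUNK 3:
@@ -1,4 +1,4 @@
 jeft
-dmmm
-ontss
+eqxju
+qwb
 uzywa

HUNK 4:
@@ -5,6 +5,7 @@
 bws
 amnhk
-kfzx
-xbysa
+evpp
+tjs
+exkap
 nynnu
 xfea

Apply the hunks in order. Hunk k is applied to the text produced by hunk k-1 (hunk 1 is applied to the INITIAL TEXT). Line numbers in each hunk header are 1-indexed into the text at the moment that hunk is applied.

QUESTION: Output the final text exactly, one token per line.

Hunk 1: at line 5 remove [hcu,wyj] add [uhwmf,kfzx] -> 11 lines: jeft dmmm ontss uzywa pfqvs uhwmf kfzx xbysa nynnu xfea luo
Hunk 2: at line 3 remove [pfqvs,uhwmf] add [bws,amnhk] -> 11 lines: jeft dmmm ontss uzywa bws amnhk kfzx xbysa nynnu xfea luo
Hunk 3: at line 1 remove [dmmm,ontss] add [eqxju,qwb] -> 11 lines: jeft eqxju qwb uzywa bws amnhk kfzx xbysa nynnu xfea luo
Hunk 4: at line 5 remove [kfzx,xbysa] add [evpp,tjs,exkap] -> 12 lines: jeft eqxju qwb uzywa bws amnhk evpp tjs exkap nynnu xfea luo

Answer: jeft
eqxju
qwb
uzywa
bws
amnhk
evpp
tjs
exkap
nynnu
xfea
luo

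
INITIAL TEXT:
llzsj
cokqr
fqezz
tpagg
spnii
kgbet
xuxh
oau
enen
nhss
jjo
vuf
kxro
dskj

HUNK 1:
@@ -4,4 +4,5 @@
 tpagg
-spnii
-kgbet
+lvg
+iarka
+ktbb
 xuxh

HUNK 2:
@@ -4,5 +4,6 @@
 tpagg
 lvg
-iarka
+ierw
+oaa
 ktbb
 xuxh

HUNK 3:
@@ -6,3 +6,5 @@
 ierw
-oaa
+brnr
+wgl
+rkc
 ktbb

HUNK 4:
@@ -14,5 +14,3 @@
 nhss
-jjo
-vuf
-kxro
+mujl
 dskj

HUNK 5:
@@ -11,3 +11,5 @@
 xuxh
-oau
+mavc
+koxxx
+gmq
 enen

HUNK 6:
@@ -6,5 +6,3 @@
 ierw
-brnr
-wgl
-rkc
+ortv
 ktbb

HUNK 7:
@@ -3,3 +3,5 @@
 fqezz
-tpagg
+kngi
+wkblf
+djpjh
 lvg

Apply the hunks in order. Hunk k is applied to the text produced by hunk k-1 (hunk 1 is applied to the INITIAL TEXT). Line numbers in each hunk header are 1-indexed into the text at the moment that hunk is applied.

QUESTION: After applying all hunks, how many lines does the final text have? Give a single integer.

Hunk 1: at line 4 remove [spnii,kgbet] add [lvg,iarka,ktbb] -> 15 lines: llzsj cokqr fqezz tpagg lvg iarka ktbb xuxh oau enen nhss jjo vuf kxro dskj
Hunk 2: at line 4 remove [iarka] add [ierw,oaa] -> 16 lines: llzsj cokqr fqezz tpagg lvg ierw oaa ktbb xuxh oau enen nhss jjo vuf kxro dskj
Hunk 3: at line 6 remove [oaa] add [brnr,wgl,rkc] -> 18 lines: llzsj cokqr fqezz tpagg lvg ierw brnr wgl rkc ktbb xuxh oau enen nhss jjo vuf kxro dskj
Hunk 4: at line 14 remove [jjo,vuf,kxro] add [mujl] -> 16 lines: llzsj cokqr fqezz tpagg lvg ierw brnr wgl rkc ktbb xuxh oau enen nhss mujl dskj
Hunk 5: at line 11 remove [oau] add [mavc,koxxx,gmq] -> 18 lines: llzsj cokqr fqezz tpagg lvg ierw brnr wgl rkc ktbb xuxh mavc koxxx gmq enen nhss mujl dskj
Hunk 6: at line 6 remove [brnr,wgl,rkc] add [ortv] -> 16 lines: llzsj cokqr fqezz tpagg lvg ierw ortv ktbb xuxh mavc koxxx gmq enen nhss mujl dskj
Hunk 7: at line 3 remove [tpagg] add [kngi,wkblf,djpjh] -> 18 lines: llzsj cokqr fqezz kngi wkblf djpjh lvg ierw ortv ktbb xuxh mavc koxxx gmq enen nhss mujl dskj
Final line count: 18

Answer: 18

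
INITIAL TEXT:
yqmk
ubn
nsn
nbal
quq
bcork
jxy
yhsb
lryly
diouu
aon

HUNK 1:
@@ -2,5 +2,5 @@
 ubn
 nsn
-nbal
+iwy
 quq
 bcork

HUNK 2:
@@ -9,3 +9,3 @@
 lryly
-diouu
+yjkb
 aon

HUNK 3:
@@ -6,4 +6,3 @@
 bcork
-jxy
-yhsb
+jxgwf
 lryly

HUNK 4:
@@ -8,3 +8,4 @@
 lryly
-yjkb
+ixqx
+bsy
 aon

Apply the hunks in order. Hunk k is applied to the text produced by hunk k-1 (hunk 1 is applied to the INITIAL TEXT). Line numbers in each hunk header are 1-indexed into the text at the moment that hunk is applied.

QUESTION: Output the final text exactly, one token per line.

Answer: yqmk
ubn
nsn
iwy
quq
bcork
jxgwf
lryly
ixqx
bsy
aon

Derivation:
Hunk 1: at line 2 remove [nbal] add [iwy] -> 11 lines: yqmk ubn nsn iwy quq bcork jxy yhsb lryly diouu aon
Hunk 2: at line 9 remove [diouu] add [yjkb] -> 11 lines: yqmk ubn nsn iwy quq bcork jxy yhsb lryly yjkb aon
Hunk 3: at line 6 remove [jxy,yhsb] add [jxgwf] -> 10 lines: yqmk ubn nsn iwy quq bcork jxgwf lryly yjkb aon
Hunk 4: at line 8 remove [yjkb] add [ixqx,bsy] -> 11 lines: yqmk ubn nsn iwy quq bcork jxgwf lryly ixqx bsy aon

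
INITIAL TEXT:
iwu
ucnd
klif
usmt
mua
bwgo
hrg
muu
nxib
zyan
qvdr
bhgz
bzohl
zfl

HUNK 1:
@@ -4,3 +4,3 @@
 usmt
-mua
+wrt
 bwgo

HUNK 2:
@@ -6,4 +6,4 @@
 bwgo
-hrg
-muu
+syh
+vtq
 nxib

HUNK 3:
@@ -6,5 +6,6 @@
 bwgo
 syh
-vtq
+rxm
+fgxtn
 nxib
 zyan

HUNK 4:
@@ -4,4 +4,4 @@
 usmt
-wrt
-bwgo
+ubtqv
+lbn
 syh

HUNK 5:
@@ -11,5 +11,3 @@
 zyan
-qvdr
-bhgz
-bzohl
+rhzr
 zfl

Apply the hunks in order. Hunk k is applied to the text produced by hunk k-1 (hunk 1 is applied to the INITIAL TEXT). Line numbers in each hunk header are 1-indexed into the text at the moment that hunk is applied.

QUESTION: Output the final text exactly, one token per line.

Hunk 1: at line 4 remove [mua] add [wrt] -> 14 lines: iwu ucnd klif usmt wrt bwgo hrg muu nxib zyan qvdr bhgz bzohl zfl
Hunk 2: at line 6 remove [hrg,muu] add [syh,vtq] -> 14 lines: iwu ucnd klif usmt wrt bwgo syh vtq nxib zyan qvdr bhgz bzohl zfl
Hunk 3: at line 6 remove [vtq] add [rxm,fgxtn] -> 15 lines: iwu ucnd klif usmt wrt bwgo syh rxm fgxtn nxib zyan qvdr bhgz bzohl zfl
Hunk 4: at line 4 remove [wrt,bwgo] add [ubtqv,lbn] -> 15 lines: iwu ucnd klif usmt ubtqv lbn syh rxm fgxtn nxib zyan qvdr bhgz bzohl zfl
Hunk 5: at line 11 remove [qvdr,bhgz,bzohl] add [rhzr] -> 13 lines: iwu ucnd klif usmt ubtqv lbn syh rxm fgxtn nxib zyan rhzr zfl

Answer: iwu
ucnd
klif
usmt
ubtqv
lbn
syh
rxm
fgxtn
nxib
zyan
rhzr
zfl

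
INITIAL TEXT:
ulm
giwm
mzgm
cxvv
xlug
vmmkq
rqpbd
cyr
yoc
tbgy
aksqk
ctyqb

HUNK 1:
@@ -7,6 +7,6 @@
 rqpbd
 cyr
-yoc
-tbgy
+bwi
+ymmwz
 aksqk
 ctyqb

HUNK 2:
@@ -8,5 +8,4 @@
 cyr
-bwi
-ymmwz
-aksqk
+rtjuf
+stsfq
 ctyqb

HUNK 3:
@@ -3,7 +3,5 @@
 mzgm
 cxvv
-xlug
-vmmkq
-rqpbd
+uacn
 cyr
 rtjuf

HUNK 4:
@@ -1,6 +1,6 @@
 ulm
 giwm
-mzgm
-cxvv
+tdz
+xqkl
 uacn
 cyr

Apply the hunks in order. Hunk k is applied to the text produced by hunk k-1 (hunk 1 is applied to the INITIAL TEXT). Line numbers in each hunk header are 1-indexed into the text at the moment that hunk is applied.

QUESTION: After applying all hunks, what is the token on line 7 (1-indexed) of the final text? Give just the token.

Hunk 1: at line 7 remove [yoc,tbgy] add [bwi,ymmwz] -> 12 lines: ulm giwm mzgm cxvv xlug vmmkq rqpbd cyr bwi ymmwz aksqk ctyqb
Hunk 2: at line 8 remove [bwi,ymmwz,aksqk] add [rtjuf,stsfq] -> 11 lines: ulm giwm mzgm cxvv xlug vmmkq rqpbd cyr rtjuf stsfq ctyqb
Hunk 3: at line 3 remove [xlug,vmmkq,rqpbd] add [uacn] -> 9 lines: ulm giwm mzgm cxvv uacn cyr rtjuf stsfq ctyqb
Hunk 4: at line 1 remove [mzgm,cxvv] add [tdz,xqkl] -> 9 lines: ulm giwm tdz xqkl uacn cyr rtjuf stsfq ctyqb
Final line 7: rtjuf

Answer: rtjuf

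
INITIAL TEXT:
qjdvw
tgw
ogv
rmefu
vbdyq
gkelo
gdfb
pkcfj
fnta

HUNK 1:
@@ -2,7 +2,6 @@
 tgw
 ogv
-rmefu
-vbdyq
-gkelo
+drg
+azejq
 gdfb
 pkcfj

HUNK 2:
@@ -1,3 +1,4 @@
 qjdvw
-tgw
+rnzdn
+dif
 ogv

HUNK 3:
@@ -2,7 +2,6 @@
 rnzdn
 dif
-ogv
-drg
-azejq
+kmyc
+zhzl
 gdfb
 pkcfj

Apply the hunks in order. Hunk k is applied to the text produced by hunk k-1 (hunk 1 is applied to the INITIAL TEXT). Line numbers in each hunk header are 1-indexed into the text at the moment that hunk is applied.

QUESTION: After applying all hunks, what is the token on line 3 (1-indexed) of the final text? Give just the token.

Answer: dif

Derivation:
Hunk 1: at line 2 remove [rmefu,vbdyq,gkelo] add [drg,azejq] -> 8 lines: qjdvw tgw ogv drg azejq gdfb pkcfj fnta
Hunk 2: at line 1 remove [tgw] add [rnzdn,dif] -> 9 lines: qjdvw rnzdn dif ogv drg azejq gdfb pkcfj fnta
Hunk 3: at line 2 remove [ogv,drg,azejq] add [kmyc,zhzl] -> 8 lines: qjdvw rnzdn dif kmyc zhzl gdfb pkcfj fnta
Final line 3: dif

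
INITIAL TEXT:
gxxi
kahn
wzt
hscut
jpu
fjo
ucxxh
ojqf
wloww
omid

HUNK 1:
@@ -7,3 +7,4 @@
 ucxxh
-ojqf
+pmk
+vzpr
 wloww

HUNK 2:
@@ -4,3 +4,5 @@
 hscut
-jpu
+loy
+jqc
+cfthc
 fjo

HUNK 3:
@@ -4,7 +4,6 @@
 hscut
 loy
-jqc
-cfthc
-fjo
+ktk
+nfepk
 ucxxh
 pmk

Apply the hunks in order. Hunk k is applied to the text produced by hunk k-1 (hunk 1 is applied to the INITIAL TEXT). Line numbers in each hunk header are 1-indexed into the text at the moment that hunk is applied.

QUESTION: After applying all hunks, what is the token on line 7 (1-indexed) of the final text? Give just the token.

Answer: nfepk

Derivation:
Hunk 1: at line 7 remove [ojqf] add [pmk,vzpr] -> 11 lines: gxxi kahn wzt hscut jpu fjo ucxxh pmk vzpr wloww omid
Hunk 2: at line 4 remove [jpu] add [loy,jqc,cfthc] -> 13 lines: gxxi kahn wzt hscut loy jqc cfthc fjo ucxxh pmk vzpr wloww omid
Hunk 3: at line 4 remove [jqc,cfthc,fjo] add [ktk,nfepk] -> 12 lines: gxxi kahn wzt hscut loy ktk nfepk ucxxh pmk vzpr wloww omid
Final line 7: nfepk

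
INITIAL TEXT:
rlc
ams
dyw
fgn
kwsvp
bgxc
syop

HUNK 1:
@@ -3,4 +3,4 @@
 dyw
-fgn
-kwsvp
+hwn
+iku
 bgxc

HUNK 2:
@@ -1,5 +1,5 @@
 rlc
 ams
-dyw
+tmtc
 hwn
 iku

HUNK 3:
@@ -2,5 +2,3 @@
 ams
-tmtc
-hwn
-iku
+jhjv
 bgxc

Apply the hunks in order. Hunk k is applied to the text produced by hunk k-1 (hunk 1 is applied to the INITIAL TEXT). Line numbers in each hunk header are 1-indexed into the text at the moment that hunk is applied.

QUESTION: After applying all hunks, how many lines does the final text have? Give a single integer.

Answer: 5

Derivation:
Hunk 1: at line 3 remove [fgn,kwsvp] add [hwn,iku] -> 7 lines: rlc ams dyw hwn iku bgxc syop
Hunk 2: at line 1 remove [dyw] add [tmtc] -> 7 lines: rlc ams tmtc hwn iku bgxc syop
Hunk 3: at line 2 remove [tmtc,hwn,iku] add [jhjv] -> 5 lines: rlc ams jhjv bgxc syop
Final line count: 5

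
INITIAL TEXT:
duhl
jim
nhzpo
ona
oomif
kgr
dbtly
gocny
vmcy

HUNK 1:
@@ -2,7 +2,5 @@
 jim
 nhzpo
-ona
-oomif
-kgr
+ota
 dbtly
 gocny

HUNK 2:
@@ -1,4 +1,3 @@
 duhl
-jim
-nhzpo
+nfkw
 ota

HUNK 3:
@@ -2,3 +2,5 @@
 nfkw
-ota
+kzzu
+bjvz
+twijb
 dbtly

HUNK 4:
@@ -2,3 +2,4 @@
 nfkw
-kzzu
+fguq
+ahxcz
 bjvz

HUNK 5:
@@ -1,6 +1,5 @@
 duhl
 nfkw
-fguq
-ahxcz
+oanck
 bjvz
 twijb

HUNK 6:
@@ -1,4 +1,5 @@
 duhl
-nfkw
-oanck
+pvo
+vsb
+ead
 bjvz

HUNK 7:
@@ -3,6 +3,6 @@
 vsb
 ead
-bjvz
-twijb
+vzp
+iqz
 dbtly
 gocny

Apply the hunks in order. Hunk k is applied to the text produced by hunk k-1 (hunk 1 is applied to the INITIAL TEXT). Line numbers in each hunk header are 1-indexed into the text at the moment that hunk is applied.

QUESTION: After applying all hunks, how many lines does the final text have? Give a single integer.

Hunk 1: at line 2 remove [ona,oomif,kgr] add [ota] -> 7 lines: duhl jim nhzpo ota dbtly gocny vmcy
Hunk 2: at line 1 remove [jim,nhzpo] add [nfkw] -> 6 lines: duhl nfkw ota dbtly gocny vmcy
Hunk 3: at line 2 remove [ota] add [kzzu,bjvz,twijb] -> 8 lines: duhl nfkw kzzu bjvz twijb dbtly gocny vmcy
Hunk 4: at line 2 remove [kzzu] add [fguq,ahxcz] -> 9 lines: duhl nfkw fguq ahxcz bjvz twijb dbtly gocny vmcy
Hunk 5: at line 1 remove [fguq,ahxcz] add [oanck] -> 8 lines: duhl nfkw oanck bjvz twijb dbtly gocny vmcy
Hunk 6: at line 1 remove [nfkw,oanck] add [pvo,vsb,ead] -> 9 lines: duhl pvo vsb ead bjvz twijb dbtly gocny vmcy
Hunk 7: at line 3 remove [bjvz,twijb] add [vzp,iqz] -> 9 lines: duhl pvo vsb ead vzp iqz dbtly gocny vmcy
Final line count: 9

Answer: 9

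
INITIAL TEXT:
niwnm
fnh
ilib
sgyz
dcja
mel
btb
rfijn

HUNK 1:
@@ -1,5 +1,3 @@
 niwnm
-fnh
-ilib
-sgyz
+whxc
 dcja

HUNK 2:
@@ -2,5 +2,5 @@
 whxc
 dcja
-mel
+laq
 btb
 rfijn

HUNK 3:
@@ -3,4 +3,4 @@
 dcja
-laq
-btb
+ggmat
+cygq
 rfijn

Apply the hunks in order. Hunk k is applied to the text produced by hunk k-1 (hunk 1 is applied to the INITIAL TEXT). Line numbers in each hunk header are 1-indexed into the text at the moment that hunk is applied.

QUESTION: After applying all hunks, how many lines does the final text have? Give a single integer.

Answer: 6

Derivation:
Hunk 1: at line 1 remove [fnh,ilib,sgyz] add [whxc] -> 6 lines: niwnm whxc dcja mel btb rfijn
Hunk 2: at line 2 remove [mel] add [laq] -> 6 lines: niwnm whxc dcja laq btb rfijn
Hunk 3: at line 3 remove [laq,btb] add [ggmat,cygq] -> 6 lines: niwnm whxc dcja ggmat cygq rfijn
Final line count: 6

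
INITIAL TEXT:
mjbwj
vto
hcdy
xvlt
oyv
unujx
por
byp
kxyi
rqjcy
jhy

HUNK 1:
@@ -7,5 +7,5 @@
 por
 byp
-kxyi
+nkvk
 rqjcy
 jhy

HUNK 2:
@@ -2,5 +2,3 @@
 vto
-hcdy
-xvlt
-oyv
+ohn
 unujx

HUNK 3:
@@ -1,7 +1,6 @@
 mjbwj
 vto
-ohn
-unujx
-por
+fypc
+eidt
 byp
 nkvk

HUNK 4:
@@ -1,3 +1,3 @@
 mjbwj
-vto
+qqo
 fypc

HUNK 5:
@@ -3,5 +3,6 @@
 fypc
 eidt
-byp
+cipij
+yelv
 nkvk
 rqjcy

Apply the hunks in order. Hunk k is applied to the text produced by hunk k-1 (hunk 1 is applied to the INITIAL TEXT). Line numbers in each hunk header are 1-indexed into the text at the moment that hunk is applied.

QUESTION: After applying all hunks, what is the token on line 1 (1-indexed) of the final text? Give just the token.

Answer: mjbwj

Derivation:
Hunk 1: at line 7 remove [kxyi] add [nkvk] -> 11 lines: mjbwj vto hcdy xvlt oyv unujx por byp nkvk rqjcy jhy
Hunk 2: at line 2 remove [hcdy,xvlt,oyv] add [ohn] -> 9 lines: mjbwj vto ohn unujx por byp nkvk rqjcy jhy
Hunk 3: at line 1 remove [ohn,unujx,por] add [fypc,eidt] -> 8 lines: mjbwj vto fypc eidt byp nkvk rqjcy jhy
Hunk 4: at line 1 remove [vto] add [qqo] -> 8 lines: mjbwj qqo fypc eidt byp nkvk rqjcy jhy
Hunk 5: at line 3 remove [byp] add [cipij,yelv] -> 9 lines: mjbwj qqo fypc eidt cipij yelv nkvk rqjcy jhy
Final line 1: mjbwj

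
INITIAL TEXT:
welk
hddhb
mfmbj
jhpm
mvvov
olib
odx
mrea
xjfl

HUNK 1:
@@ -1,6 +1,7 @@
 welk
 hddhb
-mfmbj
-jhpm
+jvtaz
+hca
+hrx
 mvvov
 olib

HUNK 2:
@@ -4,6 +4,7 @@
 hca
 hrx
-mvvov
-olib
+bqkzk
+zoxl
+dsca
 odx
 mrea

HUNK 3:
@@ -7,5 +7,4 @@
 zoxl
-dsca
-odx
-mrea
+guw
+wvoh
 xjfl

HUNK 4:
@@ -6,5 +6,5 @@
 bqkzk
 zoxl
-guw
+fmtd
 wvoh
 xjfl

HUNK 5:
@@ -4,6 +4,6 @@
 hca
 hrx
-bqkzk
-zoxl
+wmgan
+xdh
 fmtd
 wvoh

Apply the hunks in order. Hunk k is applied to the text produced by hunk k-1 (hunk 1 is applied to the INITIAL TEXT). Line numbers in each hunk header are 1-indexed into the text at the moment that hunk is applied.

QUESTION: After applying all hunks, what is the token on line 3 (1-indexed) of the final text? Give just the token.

Answer: jvtaz

Derivation:
Hunk 1: at line 1 remove [mfmbj,jhpm] add [jvtaz,hca,hrx] -> 10 lines: welk hddhb jvtaz hca hrx mvvov olib odx mrea xjfl
Hunk 2: at line 4 remove [mvvov,olib] add [bqkzk,zoxl,dsca] -> 11 lines: welk hddhb jvtaz hca hrx bqkzk zoxl dsca odx mrea xjfl
Hunk 3: at line 7 remove [dsca,odx,mrea] add [guw,wvoh] -> 10 lines: welk hddhb jvtaz hca hrx bqkzk zoxl guw wvoh xjfl
Hunk 4: at line 6 remove [guw] add [fmtd] -> 10 lines: welk hddhb jvtaz hca hrx bqkzk zoxl fmtd wvoh xjfl
Hunk 5: at line 4 remove [bqkzk,zoxl] add [wmgan,xdh] -> 10 lines: welk hddhb jvtaz hca hrx wmgan xdh fmtd wvoh xjfl
Final line 3: jvtaz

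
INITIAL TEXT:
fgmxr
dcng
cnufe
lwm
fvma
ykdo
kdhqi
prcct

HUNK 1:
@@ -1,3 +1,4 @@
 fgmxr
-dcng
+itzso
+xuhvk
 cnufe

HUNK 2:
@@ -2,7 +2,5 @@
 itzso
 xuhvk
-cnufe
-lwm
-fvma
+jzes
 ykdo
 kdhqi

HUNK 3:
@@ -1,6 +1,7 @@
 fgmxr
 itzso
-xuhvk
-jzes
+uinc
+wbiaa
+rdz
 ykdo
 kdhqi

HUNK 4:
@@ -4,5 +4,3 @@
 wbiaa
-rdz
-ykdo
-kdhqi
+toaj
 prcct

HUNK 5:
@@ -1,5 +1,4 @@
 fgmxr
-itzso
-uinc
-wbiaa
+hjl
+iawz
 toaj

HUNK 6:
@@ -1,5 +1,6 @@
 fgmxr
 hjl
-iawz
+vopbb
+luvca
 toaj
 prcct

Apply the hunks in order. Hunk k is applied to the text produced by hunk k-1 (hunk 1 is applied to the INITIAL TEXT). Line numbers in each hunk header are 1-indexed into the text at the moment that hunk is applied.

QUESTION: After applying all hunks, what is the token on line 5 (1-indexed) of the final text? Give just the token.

Answer: toaj

Derivation:
Hunk 1: at line 1 remove [dcng] add [itzso,xuhvk] -> 9 lines: fgmxr itzso xuhvk cnufe lwm fvma ykdo kdhqi prcct
Hunk 2: at line 2 remove [cnufe,lwm,fvma] add [jzes] -> 7 lines: fgmxr itzso xuhvk jzes ykdo kdhqi prcct
Hunk 3: at line 1 remove [xuhvk,jzes] add [uinc,wbiaa,rdz] -> 8 lines: fgmxr itzso uinc wbiaa rdz ykdo kdhqi prcct
Hunk 4: at line 4 remove [rdz,ykdo,kdhqi] add [toaj] -> 6 lines: fgmxr itzso uinc wbiaa toaj prcct
Hunk 5: at line 1 remove [itzso,uinc,wbiaa] add [hjl,iawz] -> 5 lines: fgmxr hjl iawz toaj prcct
Hunk 6: at line 1 remove [iawz] add [vopbb,luvca] -> 6 lines: fgmxr hjl vopbb luvca toaj prcct
Final line 5: toaj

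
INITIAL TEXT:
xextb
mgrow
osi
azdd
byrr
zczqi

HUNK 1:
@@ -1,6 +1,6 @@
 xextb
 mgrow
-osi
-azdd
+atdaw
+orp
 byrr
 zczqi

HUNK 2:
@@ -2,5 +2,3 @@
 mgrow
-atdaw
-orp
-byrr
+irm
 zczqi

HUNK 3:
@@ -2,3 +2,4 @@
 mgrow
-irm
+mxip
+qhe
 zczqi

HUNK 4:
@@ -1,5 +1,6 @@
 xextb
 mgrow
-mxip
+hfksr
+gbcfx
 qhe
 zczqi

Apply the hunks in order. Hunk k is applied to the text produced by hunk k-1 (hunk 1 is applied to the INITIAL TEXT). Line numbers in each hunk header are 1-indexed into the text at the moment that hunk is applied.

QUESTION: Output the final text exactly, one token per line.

Answer: xextb
mgrow
hfksr
gbcfx
qhe
zczqi

Derivation:
Hunk 1: at line 1 remove [osi,azdd] add [atdaw,orp] -> 6 lines: xextb mgrow atdaw orp byrr zczqi
Hunk 2: at line 2 remove [atdaw,orp,byrr] add [irm] -> 4 lines: xextb mgrow irm zczqi
Hunk 3: at line 2 remove [irm] add [mxip,qhe] -> 5 lines: xextb mgrow mxip qhe zczqi
Hunk 4: at line 1 remove [mxip] add [hfksr,gbcfx] -> 6 lines: xextb mgrow hfksr gbcfx qhe zczqi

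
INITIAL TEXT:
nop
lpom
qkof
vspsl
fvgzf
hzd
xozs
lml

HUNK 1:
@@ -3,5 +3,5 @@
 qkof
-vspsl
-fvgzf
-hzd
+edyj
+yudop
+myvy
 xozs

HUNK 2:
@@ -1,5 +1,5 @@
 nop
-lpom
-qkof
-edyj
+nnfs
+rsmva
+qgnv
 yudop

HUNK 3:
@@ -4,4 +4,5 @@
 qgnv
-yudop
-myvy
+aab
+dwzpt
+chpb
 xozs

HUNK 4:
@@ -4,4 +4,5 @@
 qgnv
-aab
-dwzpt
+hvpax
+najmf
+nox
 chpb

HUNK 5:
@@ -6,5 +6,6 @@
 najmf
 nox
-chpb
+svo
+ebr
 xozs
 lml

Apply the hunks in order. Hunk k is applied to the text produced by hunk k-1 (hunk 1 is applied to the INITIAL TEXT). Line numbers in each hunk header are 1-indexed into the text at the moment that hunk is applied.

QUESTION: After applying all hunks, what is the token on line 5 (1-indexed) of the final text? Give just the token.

Hunk 1: at line 3 remove [vspsl,fvgzf,hzd] add [edyj,yudop,myvy] -> 8 lines: nop lpom qkof edyj yudop myvy xozs lml
Hunk 2: at line 1 remove [lpom,qkof,edyj] add [nnfs,rsmva,qgnv] -> 8 lines: nop nnfs rsmva qgnv yudop myvy xozs lml
Hunk 3: at line 4 remove [yudop,myvy] add [aab,dwzpt,chpb] -> 9 lines: nop nnfs rsmva qgnv aab dwzpt chpb xozs lml
Hunk 4: at line 4 remove [aab,dwzpt] add [hvpax,najmf,nox] -> 10 lines: nop nnfs rsmva qgnv hvpax najmf nox chpb xozs lml
Hunk 5: at line 6 remove [chpb] add [svo,ebr] -> 11 lines: nop nnfs rsmva qgnv hvpax najmf nox svo ebr xozs lml
Final line 5: hvpax

Answer: hvpax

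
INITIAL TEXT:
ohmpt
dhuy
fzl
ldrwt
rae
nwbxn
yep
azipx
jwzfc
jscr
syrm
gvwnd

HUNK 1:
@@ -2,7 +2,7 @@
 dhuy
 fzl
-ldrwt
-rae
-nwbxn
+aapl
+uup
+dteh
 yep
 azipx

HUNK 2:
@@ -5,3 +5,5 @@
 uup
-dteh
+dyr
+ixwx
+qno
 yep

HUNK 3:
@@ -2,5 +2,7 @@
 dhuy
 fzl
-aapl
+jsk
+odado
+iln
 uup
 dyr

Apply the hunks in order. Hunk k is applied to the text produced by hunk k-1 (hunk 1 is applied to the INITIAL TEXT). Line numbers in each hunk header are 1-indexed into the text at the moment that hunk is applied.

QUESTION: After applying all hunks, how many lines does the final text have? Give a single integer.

Answer: 16

Derivation:
Hunk 1: at line 2 remove [ldrwt,rae,nwbxn] add [aapl,uup,dteh] -> 12 lines: ohmpt dhuy fzl aapl uup dteh yep azipx jwzfc jscr syrm gvwnd
Hunk 2: at line 5 remove [dteh] add [dyr,ixwx,qno] -> 14 lines: ohmpt dhuy fzl aapl uup dyr ixwx qno yep azipx jwzfc jscr syrm gvwnd
Hunk 3: at line 2 remove [aapl] add [jsk,odado,iln] -> 16 lines: ohmpt dhuy fzl jsk odado iln uup dyr ixwx qno yep azipx jwzfc jscr syrm gvwnd
Final line count: 16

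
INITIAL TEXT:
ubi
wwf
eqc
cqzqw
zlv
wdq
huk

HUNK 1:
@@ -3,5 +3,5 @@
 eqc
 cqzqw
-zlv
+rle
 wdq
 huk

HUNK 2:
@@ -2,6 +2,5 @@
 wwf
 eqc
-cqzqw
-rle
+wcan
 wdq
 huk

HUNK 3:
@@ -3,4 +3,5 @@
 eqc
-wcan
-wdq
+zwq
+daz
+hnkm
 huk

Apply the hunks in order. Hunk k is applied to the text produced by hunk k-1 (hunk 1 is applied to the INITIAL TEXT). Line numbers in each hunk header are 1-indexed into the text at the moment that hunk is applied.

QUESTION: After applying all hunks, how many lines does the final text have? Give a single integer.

Hunk 1: at line 3 remove [zlv] add [rle] -> 7 lines: ubi wwf eqc cqzqw rle wdq huk
Hunk 2: at line 2 remove [cqzqw,rle] add [wcan] -> 6 lines: ubi wwf eqc wcan wdq huk
Hunk 3: at line 3 remove [wcan,wdq] add [zwq,daz,hnkm] -> 7 lines: ubi wwf eqc zwq daz hnkm huk
Final line count: 7

Answer: 7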